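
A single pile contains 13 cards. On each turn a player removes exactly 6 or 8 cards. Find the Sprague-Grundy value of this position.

2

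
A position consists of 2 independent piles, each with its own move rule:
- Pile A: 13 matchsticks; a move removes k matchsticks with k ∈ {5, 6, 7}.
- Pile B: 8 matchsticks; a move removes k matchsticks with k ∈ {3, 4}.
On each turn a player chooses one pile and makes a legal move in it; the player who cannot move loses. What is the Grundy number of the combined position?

0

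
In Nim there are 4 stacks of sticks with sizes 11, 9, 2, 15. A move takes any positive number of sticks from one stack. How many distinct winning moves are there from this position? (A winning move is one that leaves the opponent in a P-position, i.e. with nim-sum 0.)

Nim-sum: 11 ⊕ 9 ⊕ 2 ⊕ 15 = 15.
The overall nim-sum is X = 15. A stack of size p has a winning move iff p XOR X < p (reduce it to p XOR X).
  11: 11 XOR 15 = 4 < 11 — winning move (to 4).
  9: 9 XOR 15 = 6 < 9 — winning move (to 6).
  2: 2 XOR 15 = 13 ≥ 2 — no move.
  15: 15 XOR 15 = 0 < 15 — winning move (to 0).
That gives 3 winning moves.

3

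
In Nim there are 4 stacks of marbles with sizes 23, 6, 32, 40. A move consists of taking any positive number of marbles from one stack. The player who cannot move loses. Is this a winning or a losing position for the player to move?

In binary:
  010111  (23)
  000110  (6)
  100000  (32)
  101000  (40)
  ------
  011001  (25)
The nim-sum is 25 ≠ 0, so this is an N-position: the player to move can win.

Winning position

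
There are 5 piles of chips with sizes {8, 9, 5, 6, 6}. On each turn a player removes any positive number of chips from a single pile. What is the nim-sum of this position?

4

Nim-sum: 8 ^ 9 ^ 5 ^ 6 ^ 6 = 4.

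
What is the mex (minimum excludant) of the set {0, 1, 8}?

The values 0, 1 are all present; 2 is the first non-negative integer missing from the set.

2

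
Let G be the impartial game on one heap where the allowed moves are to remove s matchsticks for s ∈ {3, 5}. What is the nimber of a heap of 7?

2

Grundy values for subtraction set {3, 5}:
g(0) = mex{} = 0
g(1) = mex{} = 0
g(2) = mex{} = 0
g(3) = mex{0} = 1
g(4) = mex{0} = 1
g(5) = mex{0} = 1
g(6) = mex{0,1} = 2
g(7) = mex{0,1} = 2
So g(7) = 2.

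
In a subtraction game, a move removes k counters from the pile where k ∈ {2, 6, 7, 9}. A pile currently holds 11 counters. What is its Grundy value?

Compute g(0), g(1), … for moves {2, 6, 7, 9}:
k:     0  1  2  3  4  5  6  7  8  9 10 11
g(k):  0  0  1  1  0  0  1  1  2  2  3  3
So g(11) = 3.

3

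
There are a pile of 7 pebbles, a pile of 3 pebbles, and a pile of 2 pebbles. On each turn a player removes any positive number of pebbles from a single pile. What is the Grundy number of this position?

Bitwise XOR of the heap sizes:
  111  (7)
  011  (3)
  010  (2)
  ---
  110  (6)

6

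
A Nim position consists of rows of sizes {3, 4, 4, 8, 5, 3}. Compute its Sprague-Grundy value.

Write each in binary and XOR column by column:
  0011  (3)
  0100  (4)
  0100  (4)
  1000  (8)
  0101  (5)
  0011  (3)
  ----
  1101  (13)

13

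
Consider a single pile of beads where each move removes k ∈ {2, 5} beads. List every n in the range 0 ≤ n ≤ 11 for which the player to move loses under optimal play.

0, 1, 4, 7, 8, 11

Compute g(0), g(1), … for moves {2, 5}:
k:     0  1  2  3  4  5  6  7  8  9 10 11
g(k):  0  0  1  1  0  2  1  0  0  1  1  0
The P-positions (g = 0) in 0..11 are 0, 1, 4, 7, 8, 11.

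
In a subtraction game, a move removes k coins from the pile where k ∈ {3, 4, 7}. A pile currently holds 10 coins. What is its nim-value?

0

Grundy values for subtraction set {3, 4, 7}:
k:     0  1  2  3  4  5  6  7  8  9 10
g(k):  0  0  0  1  1  1  2  2  2  3  0
So g(10) = 0.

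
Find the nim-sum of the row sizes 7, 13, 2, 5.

Compute the nim-sum pairwise:
7 XOR 13 = 10
10 XOR 2 = 8
8 XOR 5 = 13

13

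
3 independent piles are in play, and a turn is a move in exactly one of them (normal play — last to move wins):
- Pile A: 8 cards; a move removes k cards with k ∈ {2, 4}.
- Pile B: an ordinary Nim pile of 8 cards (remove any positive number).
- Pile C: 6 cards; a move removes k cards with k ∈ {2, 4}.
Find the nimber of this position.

Build the Grundy sequence for pile A with g(k) = mex{g(k−s) : s ∈ {2, 4}, s ≤ k}:
k:     0  1  2  3  4  5  6  7  8
g(k):  0  0  1  1  2  2  0  0  1
So g(8) = 1.
Pile B is a plain Nim pile of size 8, so its Grundy value is 8.
Grundy values for pile C (subtraction set {2, 4}):
k:     0  1  2  3  4  5  6
g(k):  0  0  1  1  2  2  0
So g(6) = 0.
By the Sprague-Grundy theorem, the Grundy value of a sum of independent games is the XOR of the component values.
Combined value = 1 ⊕ 8 ⊕ 0 = 9.

9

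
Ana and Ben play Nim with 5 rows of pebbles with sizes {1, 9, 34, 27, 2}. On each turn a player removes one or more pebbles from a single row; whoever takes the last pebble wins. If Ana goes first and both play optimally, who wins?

Ana wins

Nim-sum: 1 ^ 9 ^ 34 ^ 27 ^ 2 = 51.
The nim-sum is 51 ≠ 0, so this is an N-position: the player to move can win; Ana has a winning move.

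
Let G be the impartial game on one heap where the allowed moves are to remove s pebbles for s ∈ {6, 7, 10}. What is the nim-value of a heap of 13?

2

Build the Grundy sequence with g(k) = mex{g(k−s) : s ∈ {6, 7, 10}, s ≤ k}:
k:     0  1  2  3  4  5  6  7  8  9 10 11 12 13
g(k):  0  0  0  0  0  0  1  1  1  1  1  1  2  2
So g(13) = 2.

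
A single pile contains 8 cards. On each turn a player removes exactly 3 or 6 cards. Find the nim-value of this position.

2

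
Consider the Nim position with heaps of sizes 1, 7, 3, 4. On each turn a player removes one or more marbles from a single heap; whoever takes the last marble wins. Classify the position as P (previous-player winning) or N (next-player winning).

Nim-sum: 1 XOR 7 XOR 3 XOR 4 = 1.
The nim-sum is 1 ≠ 0, so this is an N-position: the player to move can win.

N-position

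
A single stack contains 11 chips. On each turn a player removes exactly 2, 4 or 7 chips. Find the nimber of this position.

Build the Grundy sequence with g(k) = mex{g(k−s) : s ∈ {2, 4, 7}, s ≤ k}:
k:     0  1  2  3  4  5  6  7  8  9 10 11
g(k):  0  0  1  1  2  2  0  3  1  0  2  1
So g(11) = 1.

1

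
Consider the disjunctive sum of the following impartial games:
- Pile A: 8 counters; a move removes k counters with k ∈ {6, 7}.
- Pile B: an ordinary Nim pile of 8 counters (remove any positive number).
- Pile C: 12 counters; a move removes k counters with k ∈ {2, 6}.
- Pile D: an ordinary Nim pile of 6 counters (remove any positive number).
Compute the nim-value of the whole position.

Grundy values for pile A (subtraction set {6, 7}):
g(0) = mex{} = 0
g(1) = mex{} = 0
g(2) = mex{} = 0
g(3) = mex{} = 0
g(4) = mex{} = 0
g(5) = mex{} = 0
g(6) = mex{0} = 1
g(7) = mex{0} = 1
g(8) = mex{0} = 1
So g(8) = 1.
Pile B is a plain Nim pile of size 8, so its Grundy value is 8.
Grundy values for pile C (subtraction set {2, 6}):
g(0) = mex{} = 0
g(1) = mex{} = 0
g(2) = mex{0} = 1
g(3) = mex{0} = 1
g(4) = mex{1} = 0
g(5) = mex{1} = 0
g(6) = mex{0} = 1
g(7) = mex{0} = 1
g(8) = mex{1} = 0
g(9) = mex{1} = 0
g(10) = mex{0} = 1
g(11) = mex{0} = 1
g(12) = mex{1} = 0
So g(12) = 0.
Pile D is a plain Nim pile of size 6, so its Grundy value is 6.
The value of a disjunctive sum is the nim-sum of the parts.
Combined value = 1 ⊕ 8 ⊕ 0 ⊕ 6 = 15.

15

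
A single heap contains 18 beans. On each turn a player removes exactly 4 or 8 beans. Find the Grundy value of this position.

1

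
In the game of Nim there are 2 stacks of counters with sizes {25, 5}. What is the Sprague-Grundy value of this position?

Nim-sum: 25 ^ 5 = 28.

28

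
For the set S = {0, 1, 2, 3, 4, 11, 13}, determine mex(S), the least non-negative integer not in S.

5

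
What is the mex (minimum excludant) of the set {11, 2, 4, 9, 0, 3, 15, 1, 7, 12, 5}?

The values 0, 1, 2, 3, 4, 5 are all present; 6 is the first non-negative integer missing from the set.

6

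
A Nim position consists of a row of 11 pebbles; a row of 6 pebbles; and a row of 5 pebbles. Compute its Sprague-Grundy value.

Nim-sum: 11 ^ 6 ^ 5 = 8.

8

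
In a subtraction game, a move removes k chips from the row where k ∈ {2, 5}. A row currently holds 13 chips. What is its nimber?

1

Build the Grundy sequence with g(k) = mex{g(k−s) : s ∈ {2, 5}, s ≤ k}:
g(0) = mex{} = 0
g(1) = mex{} = 0
g(2) = mex{0} = 1
g(3) = mex{0} = 1
g(4) = mex{1} = 0
g(5) = mex{0,1} = 2
g(6) = mex{0} = 1
g(7) = mex{1,2} = 0
g(8) = mex{1} = 0
g(9) = mex{0} = 1
g(10) = mex{0,2} = 1
g(11) = mex{1} = 0
g(12) = mex{0,1} = 2
g(13) = mex{0} = 1
So g(13) = 1.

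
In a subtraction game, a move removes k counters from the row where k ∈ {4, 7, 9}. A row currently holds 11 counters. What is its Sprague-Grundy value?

2

Grundy values for subtraction set {4, 7, 9}:
k:     0  1  2  3  4  5  6  7  8  9 10 11
g(k):  0  0  0  0  1  1  1  1  2  2  2  2
So g(11) = 2.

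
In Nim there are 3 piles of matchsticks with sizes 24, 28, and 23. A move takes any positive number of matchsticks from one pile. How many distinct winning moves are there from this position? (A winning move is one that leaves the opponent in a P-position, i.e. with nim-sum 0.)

3

Nim-sum: 24 XOR 28 XOR 23 = 19.
The overall nim-sum is X = 19. A pile of size p has a winning move iff p XOR X < p (reduce it to p XOR X).
  24: 24 XOR 19 = 11 < 24 — winning move (to 11).
  28: 28 XOR 19 = 15 < 28 — winning move (to 15).
  23: 23 XOR 19 = 4 < 23 — winning move (to 4).
That gives 3 winning moves.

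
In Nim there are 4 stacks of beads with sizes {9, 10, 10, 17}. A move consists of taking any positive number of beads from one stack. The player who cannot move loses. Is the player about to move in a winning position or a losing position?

Winning position

Compute the nim-sum pairwise:
9 XOR 10 = 3
3 XOR 10 = 9
9 XOR 17 = 24
The nim-sum is 24 ≠ 0, so this is an N-position: the player to move can win.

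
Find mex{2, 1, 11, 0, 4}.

3

The values 0, 1, 2 are all present; 3 is the first non-negative integer missing from the set.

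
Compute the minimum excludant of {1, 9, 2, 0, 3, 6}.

The values 0, 1, 2, 3 are all present; 4 is the first non-negative integer missing from the set.

4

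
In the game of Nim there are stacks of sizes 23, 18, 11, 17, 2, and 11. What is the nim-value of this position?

22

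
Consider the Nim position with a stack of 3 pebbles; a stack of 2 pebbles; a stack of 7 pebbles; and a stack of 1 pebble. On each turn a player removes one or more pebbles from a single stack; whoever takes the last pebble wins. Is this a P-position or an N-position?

N-position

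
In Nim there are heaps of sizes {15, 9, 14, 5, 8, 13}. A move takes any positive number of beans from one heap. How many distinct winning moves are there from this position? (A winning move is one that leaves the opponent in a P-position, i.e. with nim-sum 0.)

5

In binary:
  1111  (15)
  1001  (9)
  1110  (14)
  0101  (5)
  1000  (8)
  1101  (13)
  ----
  1000  (8)
The overall nim-sum is X = 8. A heap of size p has a winning move iff p XOR X < p (reduce it to p XOR X).
  15: 15 XOR 8 = 7 < 15 — winning move (to 7).
  9: 9 XOR 8 = 1 < 9 — winning move (to 1).
  14: 14 XOR 8 = 6 < 14 — winning move (to 6).
  5: 5 XOR 8 = 13 ≥ 5 — no move.
  8: 8 XOR 8 = 0 < 8 — winning move (to 0).
  13: 13 XOR 8 = 5 < 13 — winning move (to 5).
That gives 5 winning moves.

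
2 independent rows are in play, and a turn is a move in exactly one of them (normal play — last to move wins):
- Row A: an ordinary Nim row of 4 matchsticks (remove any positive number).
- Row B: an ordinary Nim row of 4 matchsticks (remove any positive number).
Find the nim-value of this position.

Row A is a plain Nim row of size 4, so its Grundy value is 4.
Row B is a plain Nim row of size 4, so its Grundy value is 4.
By the Sprague-Grundy theorem, the Grundy value of a sum of independent games is the XOR of the component values.
Combined value = 4 ⊕ 4 = 0.

0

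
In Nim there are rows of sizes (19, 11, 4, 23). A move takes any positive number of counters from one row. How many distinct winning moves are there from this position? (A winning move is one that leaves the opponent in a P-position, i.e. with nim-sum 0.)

Compute the nim-sum pairwise:
19 ^ 11 = 24
24 ^ 4 = 28
28 ^ 23 = 11
The overall nim-sum is X = 11. A row of size p has a winning move iff p XOR X < p (reduce it to p XOR X).
  19: 19 XOR 11 = 24 ≥ 19 — no move.
  11: 11 XOR 11 = 0 < 11 — winning move (to 0).
  4: 4 XOR 11 = 15 ≥ 4 — no move.
  23: 23 XOR 11 = 28 ≥ 23 — no move.
That gives 1 winning move.

1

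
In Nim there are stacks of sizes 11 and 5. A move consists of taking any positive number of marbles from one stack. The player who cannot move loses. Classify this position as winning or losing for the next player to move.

Winning position

Compute the nim-sum pairwise:
11 XOR 5 = 14
The nim-sum is 14 ≠ 0, so this is an N-position: the player to move can win.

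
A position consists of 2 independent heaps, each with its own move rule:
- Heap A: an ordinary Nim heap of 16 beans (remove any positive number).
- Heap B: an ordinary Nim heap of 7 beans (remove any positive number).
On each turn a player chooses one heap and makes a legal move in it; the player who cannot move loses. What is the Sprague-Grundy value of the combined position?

Heap A is a plain Nim heap of size 16, so its Grundy value is 16.
Heap B is a plain Nim heap of size 7, so its Grundy value is 7.
By the Sprague-Grundy theorem, the Grundy value of a sum of independent games is the XOR of the component values.
Combined value = 16 XOR 7 = 23.

23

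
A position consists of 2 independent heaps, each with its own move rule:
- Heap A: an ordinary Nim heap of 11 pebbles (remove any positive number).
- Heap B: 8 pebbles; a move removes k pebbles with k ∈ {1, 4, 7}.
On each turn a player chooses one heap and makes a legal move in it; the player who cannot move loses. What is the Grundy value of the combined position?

Heap A is a plain Nim heap of size 11, so its Grundy value is 11.
For heap B, compute g(0), g(1), … with moves {1, 4, 7}:
g(0) = mex{} = 0
g(1) = mex{0} = 1
g(2) = mex{1} = 0
g(3) = mex{0} = 1
g(4) = mex{0,1} = 2
g(5) = mex{1,2} = 0
g(6) = mex{0} = 1
g(7) = mex{0,1} = 2
g(8) = mex{1,2} = 0
So g(8) = 0.
By the Sprague-Grundy theorem, the Grundy value of a sum of independent games is the XOR of the component values.
Combined value = 11 XOR 0 = 11.

11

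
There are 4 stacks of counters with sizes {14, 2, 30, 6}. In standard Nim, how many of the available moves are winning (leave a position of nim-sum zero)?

1

Compute the nim-sum pairwise:
14 ^ 2 = 12
12 ^ 30 = 18
18 ^ 6 = 20
The overall nim-sum is X = 20. A stack of size p has a winning move iff p XOR X < p (reduce it to p XOR X).
  14: 14 XOR 20 = 26 ≥ 14 — no move.
  2: 2 XOR 20 = 22 ≥ 2 — no move.
  30: 30 XOR 20 = 10 < 30 — winning move (to 10).
  6: 6 XOR 20 = 18 ≥ 6 — no move.
That gives 1 winning move.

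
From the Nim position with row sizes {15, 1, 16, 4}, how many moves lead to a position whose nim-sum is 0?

1

Compute the nim-sum pairwise:
15 ⊕ 1 = 14
14 ⊕ 16 = 30
30 ⊕ 4 = 26
The overall nim-sum is X = 26. A row of size p has a winning move iff p XOR X < p (reduce it to p XOR X).
  15: 15 XOR 26 = 21 ≥ 15 — no move.
  1: 1 XOR 26 = 27 ≥ 1 — no move.
  16: 16 XOR 26 = 10 < 16 — winning move (to 10).
  4: 4 XOR 26 = 30 ≥ 4 — no move.
That gives 1 winning move.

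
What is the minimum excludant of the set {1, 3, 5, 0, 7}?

2

The values 0, 1 are all present; 2 is the first non-negative integer missing from the set.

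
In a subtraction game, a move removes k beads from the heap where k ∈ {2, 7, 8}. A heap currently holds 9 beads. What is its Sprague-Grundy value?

Grundy values for subtraction set {2, 7, 8}:
g(0) = mex{} = 0
g(1) = mex{} = 0
g(2) = mex{0} = 1
g(3) = mex{0} = 1
g(4) = mex{1} = 0
g(5) = mex{1} = 0
g(6) = mex{0} = 1
g(7) = mex{0} = 1
g(8) = mex{0,1} = 2
g(9) = mex{0,1} = 2
So g(9) = 2.

2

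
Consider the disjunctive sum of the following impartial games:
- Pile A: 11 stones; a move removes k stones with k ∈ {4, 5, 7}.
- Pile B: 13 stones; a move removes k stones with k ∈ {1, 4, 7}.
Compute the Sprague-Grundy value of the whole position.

Grundy values for pile A (subtraction set {4, 5, 7}):
k:     0  1  2  3  4  5  6  7  8  9 10 11
g(k):  0  0  0  0  1  1  1  1  2  2  2  0
So g(11) = 0.
Grundy values for pile B (subtraction set {1, 4, 7}):
g(0) = mex{} = 0
g(1) = mex{0} = 1
g(2) = mex{1} = 0
g(3) = mex{0} = 1
g(4) = mex{0,1} = 2
g(5) = mex{1,2} = 0
g(6) = mex{0} = 1
g(7) = mex{0,1} = 2
g(8) = mex{1,2} = 0
g(9) = mex{0} = 1
g(10) = mex{1} = 0
g(11) = mex{0,2} = 1
g(12) = mex{0,1} = 2
g(13) = mex{1,2} = 0
So g(13) = 0.
The value of a disjunctive sum is the nim-sum of the parts.
Combined value = 0 XOR 0 = 0.

0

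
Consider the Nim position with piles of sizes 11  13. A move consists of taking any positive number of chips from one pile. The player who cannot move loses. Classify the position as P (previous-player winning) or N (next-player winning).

Nim-sum: 11 XOR 13 = 6.
The nim-sum is 6 ≠ 0, so this is an N-position: the player to move can win.

N-position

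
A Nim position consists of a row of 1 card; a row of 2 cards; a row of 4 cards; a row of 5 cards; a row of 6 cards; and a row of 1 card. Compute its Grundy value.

Nim-sum: 1 XOR 2 XOR 4 XOR 5 XOR 6 XOR 1 = 5.

5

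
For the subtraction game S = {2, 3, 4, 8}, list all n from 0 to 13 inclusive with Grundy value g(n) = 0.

Grundy values for subtraction set {2, 3, 4, 8}:
g(0) = mex{} = 0
g(1) = mex{} = 0
g(2) = mex{0} = 1
g(3) = mex{0} = 1
g(4) = mex{0,1} = 2
g(5) = mex{0,1} = 2
g(6) = mex{1,2} = 0
g(7) = mex{1,2} = 0
g(8) = mex{0,2} = 1
g(9) = mex{0,2} = 1
g(10) = mex{0,1} = 2
g(11) = mex{0,1} = 2
g(12) = mex{1,2} = 0
g(13) = mex{1,2} = 0
The P-positions (g = 0) in 0..13 are 0, 1, 6, 7, 12, 13.

0, 1, 6, 7, 12, 13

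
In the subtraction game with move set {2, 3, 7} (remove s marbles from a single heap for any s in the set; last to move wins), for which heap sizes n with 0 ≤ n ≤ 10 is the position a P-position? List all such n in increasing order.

Build the Grundy sequence with g(k) = mex{g(k−s) : s ∈ {2, 3, 7}, s ≤ k}:
g(0) = mex{} = 0
g(1) = mex{} = 0
g(2) = mex{0} = 1
g(3) = mex{0} = 1
g(4) = mex{0,1} = 2
g(5) = mex{1} = 0
g(6) = mex{1,2} = 0
g(7) = mex{0,2} = 1
g(8) = mex{0} = 1
g(9) = mex{0,1} = 2
g(10) = mex{1} = 0
The P-positions (g = 0) in 0..10 are 0, 1, 5, 6, 10.

0, 1, 5, 6, 10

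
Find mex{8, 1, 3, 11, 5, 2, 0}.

4

The values 0, 1, 2, 3 are all present; 4 is the first non-negative integer missing from the set.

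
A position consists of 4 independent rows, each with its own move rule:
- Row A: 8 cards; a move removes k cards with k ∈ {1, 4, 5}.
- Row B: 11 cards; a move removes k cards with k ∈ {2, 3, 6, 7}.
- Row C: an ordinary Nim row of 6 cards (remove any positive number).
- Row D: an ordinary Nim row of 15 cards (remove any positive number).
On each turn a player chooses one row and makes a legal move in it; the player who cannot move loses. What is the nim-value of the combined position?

8

Grundy values for row A (subtraction set {1, 4, 5}):
k:     0  1  2  3  4  5  6  7  8
g(k):  0  1  0  1  2  3  2  3  0
So g(8) = 0.
Grundy values for row B (subtraction set {2, 3, 6, 7}):
g(0) = mex{} = 0
g(1) = mex{} = 0
g(2) = mex{0} = 1
g(3) = mex{0} = 1
g(4) = mex{0,1} = 2
g(5) = mex{1} = 0
g(6) = mex{0,1,2} = 3
g(7) = mex{0,2} = 1
g(8) = mex{0,1,3} = 2
g(9) = mex{1,3} = 0
g(10) = mex{1,2} = 0
g(11) = mex{0,2} = 1
So g(11) = 1.
Row C is a plain Nim row of size 6, so its Grundy value is 6.
Row D is a plain Nim row of size 15, so its Grundy value is 15.
By the Sprague-Grundy theorem, the Grundy value of a sum of independent games is the XOR of the component values.
Combined value = 0 ⊕ 1 ⊕ 6 ⊕ 15 = 8.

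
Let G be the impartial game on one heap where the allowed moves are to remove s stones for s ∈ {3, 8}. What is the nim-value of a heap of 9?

Grundy values for subtraction set {3, 8}:
k:     0  1  2  3  4  5  6  7  8  9
g(k):  0  0  0  1  1  1  0  0  2  1
So g(9) = 1.

1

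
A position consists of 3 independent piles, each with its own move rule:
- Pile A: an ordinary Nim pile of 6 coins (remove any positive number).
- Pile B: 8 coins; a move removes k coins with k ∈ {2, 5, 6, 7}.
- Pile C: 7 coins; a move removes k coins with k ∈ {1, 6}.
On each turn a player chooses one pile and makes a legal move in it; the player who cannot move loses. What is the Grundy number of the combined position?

4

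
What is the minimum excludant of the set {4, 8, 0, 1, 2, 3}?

5

The values 0, 1, 2, 3, 4 are all present; 5 is the first non-negative integer missing from the set.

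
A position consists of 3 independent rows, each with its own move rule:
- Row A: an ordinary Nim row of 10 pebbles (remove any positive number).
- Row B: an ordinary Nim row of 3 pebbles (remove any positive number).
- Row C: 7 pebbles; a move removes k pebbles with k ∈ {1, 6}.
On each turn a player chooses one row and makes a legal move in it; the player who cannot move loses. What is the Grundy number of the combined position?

Row A is a plain Nim row of size 10, so its Grundy value is 10.
Row B is a plain Nim row of size 3, so its Grundy value is 3.
Build the Grundy sequence for row C with g(k) = mex{g(k−s) : s ∈ {1, 6}, s ≤ k}:
g(0) = mex{} = 0
g(1) = mex{0} = 1
g(2) = mex{1} = 0
g(3) = mex{0} = 1
g(4) = mex{1} = 0
g(5) = mex{0} = 1
g(6) = mex{0,1} = 2
g(7) = mex{1,2} = 0
So g(7) = 0.
The value of a disjunctive sum is the nim-sum of the parts.
Combined value = 10 XOR 3 XOR 0 = 9.

9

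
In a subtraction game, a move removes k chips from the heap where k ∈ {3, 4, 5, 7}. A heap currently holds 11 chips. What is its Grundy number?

0

Build the Grundy sequence with g(k) = mex{g(k−s) : s ∈ {3, 4, 5, 7}, s ≤ k}:
g(0) = mex{} = 0
g(1) = mex{} = 0
g(2) = mex{} = 0
g(3) = mex{0} = 1
g(4) = mex{0} = 1
g(5) = mex{0} = 1
g(6) = mex{0,1} = 2
g(7) = mex{0,1} = 2
g(8) = mex{0,1} = 2
g(9) = mex{0,1,2} = 3
g(10) = mex{1,2} = 0
g(11) = mex{1,2} = 0
So g(11) = 0.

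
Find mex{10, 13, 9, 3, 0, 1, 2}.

4

The values 0, 1, 2, 3 are all present; 4 is the first non-negative integer missing from the set.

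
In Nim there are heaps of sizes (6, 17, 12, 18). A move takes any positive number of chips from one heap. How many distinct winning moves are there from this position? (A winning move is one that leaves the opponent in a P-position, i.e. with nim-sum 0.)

1

Write each in binary and XOR column by column:
  00110  (6)
  10001  (17)
  01100  (12)
  10010  (18)
  -----
  01001  (9)
The overall nim-sum is X = 9. A heap of size p has a winning move iff p XOR X < p (reduce it to p XOR X).
  6: 6 XOR 9 = 15 ≥ 6 — no move.
  17: 17 XOR 9 = 24 ≥ 17 — no move.
  12: 12 XOR 9 = 5 < 12 — winning move (to 5).
  18: 18 XOR 9 = 27 ≥ 18 — no move.
That gives 1 winning move.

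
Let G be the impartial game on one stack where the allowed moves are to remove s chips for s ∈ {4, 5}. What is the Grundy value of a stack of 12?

0

Compute g(0), g(1), … for moves {4, 5}:
g(0) = mex{} = 0
g(1) = mex{} = 0
g(2) = mex{} = 0
g(3) = mex{} = 0
g(4) = mex{0} = 1
g(5) = mex{0} = 1
g(6) = mex{0} = 1
g(7) = mex{0} = 1
g(8) = mex{0,1} = 2
g(9) = mex{1} = 0
g(10) = mex{1} = 0
g(11) = mex{1} = 0
g(12) = mex{1,2} = 0
So g(12) = 0.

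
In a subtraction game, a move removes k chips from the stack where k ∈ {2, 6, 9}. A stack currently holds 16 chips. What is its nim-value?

0

Compute g(0), g(1), … for moves {2, 6, 9}:
k:     0  1  2  3  4  5  6  7  8  9 10 11 12 13 14 15 16
g(k):  0  0  1  1  0  0  1  1  0  2  1  3  0  2  1  0  0
So g(16) = 0.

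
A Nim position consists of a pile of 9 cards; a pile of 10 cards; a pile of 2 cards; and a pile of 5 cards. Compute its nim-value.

Nim-sum: 9 XOR 10 XOR 2 XOR 5 = 4.

4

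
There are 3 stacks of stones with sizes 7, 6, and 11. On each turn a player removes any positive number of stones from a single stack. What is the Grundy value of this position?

Write each in binary and XOR column by column:
  0111  (7)
  0110  (6)
  1011  (11)
  ----
  1010  (10)

10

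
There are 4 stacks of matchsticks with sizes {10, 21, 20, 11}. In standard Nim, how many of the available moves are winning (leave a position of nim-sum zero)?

0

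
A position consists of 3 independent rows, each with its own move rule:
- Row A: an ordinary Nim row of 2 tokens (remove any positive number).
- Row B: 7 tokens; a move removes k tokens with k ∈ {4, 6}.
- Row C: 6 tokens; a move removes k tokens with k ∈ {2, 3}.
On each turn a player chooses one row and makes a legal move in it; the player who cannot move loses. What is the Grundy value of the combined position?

Row A is a plain Nim row of size 2, so its Grundy value is 2.
Grundy values for row B (subtraction set {4, 6}):
g(0) = mex{} = 0
g(1) = mex{} = 0
g(2) = mex{} = 0
g(3) = mex{} = 0
g(4) = mex{0} = 1
g(5) = mex{0} = 1
g(6) = mex{0} = 1
g(7) = mex{0} = 1
So g(7) = 1.
For row C, compute g(0), g(1), … with moves {2, 3}:
g(0) = mex{} = 0
g(1) = mex{} = 0
g(2) = mex{0} = 1
g(3) = mex{0} = 1
g(4) = mex{0,1} = 2
g(5) = mex{1} = 0
g(6) = mex{1,2} = 0
So g(6) = 0.
By the Sprague-Grundy theorem, the Grundy value of a sum of independent games is the XOR of the component values.
Combined value = 2 XOR 1 XOR 0 = 3.

3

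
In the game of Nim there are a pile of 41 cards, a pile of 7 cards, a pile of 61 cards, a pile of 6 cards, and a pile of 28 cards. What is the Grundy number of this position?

9

Nim-sum: 41 ^ 7 ^ 61 ^ 6 ^ 28 = 9.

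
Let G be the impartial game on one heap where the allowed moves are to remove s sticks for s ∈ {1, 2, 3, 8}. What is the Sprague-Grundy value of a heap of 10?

1

Build the Grundy sequence with g(k) = mex{g(k−s) : s ∈ {1, 2, 3, 8}, s ≤ k}:
g(0) = mex{} = 0
g(1) = mex{0} = 1
g(2) = mex{0,1} = 2
g(3) = mex{0,1,2} = 3
g(4) = mex{1,2,3} = 0
g(5) = mex{0,2,3} = 1
g(6) = mex{0,1,3} = 2
g(7) = mex{0,1,2} = 3
g(8) = mex{0,1,2,3} = 4
g(9) = mex{1,2,3,4} = 0
g(10) = mex{0,2,3,4} = 1
So g(10) = 1.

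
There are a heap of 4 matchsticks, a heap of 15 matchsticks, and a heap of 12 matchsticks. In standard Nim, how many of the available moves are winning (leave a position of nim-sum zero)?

Compute the nim-sum pairwise:
4 XOR 15 = 11
11 XOR 12 = 7
The overall nim-sum is X = 7. A heap of size p has a winning move iff p XOR X < p (reduce it to p XOR X).
  4: 4 XOR 7 = 3 < 4 — winning move (to 3).
  15: 15 XOR 7 = 8 < 15 — winning move (to 8).
  12: 12 XOR 7 = 11 < 12 — winning move (to 11).
That gives 3 winning moves.

3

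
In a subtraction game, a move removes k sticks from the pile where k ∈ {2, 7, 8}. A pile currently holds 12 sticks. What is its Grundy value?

Grundy values for subtraction set {2, 7, 8}:
g(0) = mex{} = 0
g(1) = mex{} = 0
g(2) = mex{0} = 1
g(3) = mex{0} = 1
g(4) = mex{1} = 0
g(5) = mex{1} = 0
g(6) = mex{0} = 1
g(7) = mex{0} = 1
g(8) = mex{0,1} = 2
g(9) = mex{0,1} = 2
g(10) = mex{1,2} = 0
g(11) = mex{0,1,2} = 3
g(12) = mex{0} = 1
So g(12) = 1.

1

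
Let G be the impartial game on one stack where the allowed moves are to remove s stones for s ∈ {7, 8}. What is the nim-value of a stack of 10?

1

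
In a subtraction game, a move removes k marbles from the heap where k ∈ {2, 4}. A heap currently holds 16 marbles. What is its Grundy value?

Grundy values for subtraction set {2, 4}:
k:     0  1  2  3  4  5  6  7  8  9 10 11 12 13 14 15 16
g(k):  0  0  1  1  2  2  0  0  1  1  2  2  0  0  1  1  2
So g(16) = 2.

2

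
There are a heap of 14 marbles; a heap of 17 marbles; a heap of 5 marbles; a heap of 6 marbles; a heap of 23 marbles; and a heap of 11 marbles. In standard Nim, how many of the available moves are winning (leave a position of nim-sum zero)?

0

Compute the nim-sum pairwise:
14 XOR 17 = 31
31 XOR 5 = 26
26 XOR 6 = 28
28 XOR 23 = 11
11 XOR 11 = 0
The nim-sum is already 0, so every move leaves a nonzero nim-sum — there are no winning moves.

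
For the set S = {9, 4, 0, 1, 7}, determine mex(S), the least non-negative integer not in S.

2

The values 0, 1 are all present; 2 is the first non-negative integer missing from the set.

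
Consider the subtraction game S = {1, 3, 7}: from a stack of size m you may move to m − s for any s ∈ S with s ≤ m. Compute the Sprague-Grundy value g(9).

Build the Grundy sequence with g(k) = mex{g(k−s) : s ∈ {1, 3, 7}, s ≤ k}:
k:     0  1  2  3  4  5  6  7  8  9
g(k):  0  1  0  1  0  1  0  1  0  1
So g(9) = 1.

1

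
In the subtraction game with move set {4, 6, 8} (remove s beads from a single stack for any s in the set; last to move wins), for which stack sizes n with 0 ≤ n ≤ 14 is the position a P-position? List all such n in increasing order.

Compute g(0), g(1), … for moves {4, 6, 8}:
g(0) = mex{} = 0
g(1) = mex{} = 0
g(2) = mex{} = 0
g(3) = mex{} = 0
g(4) = mex{0} = 1
g(5) = mex{0} = 1
g(6) = mex{0} = 1
g(7) = mex{0} = 1
g(8) = mex{0,1} = 2
g(9) = mex{0,1} = 2
g(10) = mex{0,1} = 2
g(11) = mex{0,1} = 2
g(12) = mex{1,2} = 0
g(13) = mex{1,2} = 0
g(14) = mex{1,2} = 0
The P-positions (g = 0) in 0..14 are 0, 1, 2, 3, 12, 13, 14.

0, 1, 2, 3, 12, 13, 14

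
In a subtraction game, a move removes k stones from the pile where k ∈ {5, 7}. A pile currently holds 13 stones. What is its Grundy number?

Build the Grundy sequence with g(k) = mex{g(k−s) : s ∈ {5, 7}, s ≤ k}:
k:     0  1  2  3  4  5  6  7  8  9 10 11 12 13
g(k):  0  0  0  0  0  1  1  1  1  1  2  2  0  0
So g(13) = 0.

0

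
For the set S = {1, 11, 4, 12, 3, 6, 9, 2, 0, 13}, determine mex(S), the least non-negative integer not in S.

5

The values 0, 1, 2, 3, 4 are all present; 5 is the first non-negative integer missing from the set.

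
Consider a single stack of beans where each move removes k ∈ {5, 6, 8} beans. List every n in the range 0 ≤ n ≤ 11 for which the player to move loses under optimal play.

0, 1, 2, 3, 4

Build the Grundy sequence with g(k) = mex{g(k−s) : s ∈ {5, 6, 8}, s ≤ k}:
g(0) = mex{} = 0
g(1) = mex{} = 0
g(2) = mex{} = 0
g(3) = mex{} = 0
g(4) = mex{} = 0
g(5) = mex{0} = 1
g(6) = mex{0} = 1
g(7) = mex{0} = 1
g(8) = mex{0} = 1
g(9) = mex{0} = 1
g(10) = mex{0,1} = 2
g(11) = mex{0,1} = 2
The P-positions (g = 0) in 0..11 are 0, 1, 2, 3, 4.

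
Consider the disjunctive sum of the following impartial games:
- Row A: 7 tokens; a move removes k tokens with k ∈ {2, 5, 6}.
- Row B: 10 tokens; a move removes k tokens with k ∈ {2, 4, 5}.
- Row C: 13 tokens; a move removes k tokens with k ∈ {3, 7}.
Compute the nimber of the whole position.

3

For row A, compute g(0), g(1), … with moves {2, 5, 6}:
k:     0  1  2  3  4  5  6  7
g(k):  0  0  1  1  0  2  1  3
So g(7) = 3.
For row B, compute g(0), g(1), … with moves {2, 4, 5}:
k:     0  1  2  3  4  5  6  7  8  9 10
g(k):  0  0  1  1  2  2  3  0  0  1  1
So g(10) = 1.
Grundy values for row C (subtraction set {3, 7}):
g(0) = mex{} = 0
g(1) = mex{} = 0
g(2) = mex{} = 0
g(3) = mex{0} = 1
g(4) = mex{0} = 1
g(5) = mex{0} = 1
g(6) = mex{1} = 0
g(7) = mex{0,1} = 2
g(8) = mex{0,1} = 2
g(9) = mex{0} = 1
g(10) = mex{1,2} = 0
g(11) = mex{1,2} = 0
g(12) = mex{1} = 0
g(13) = mex{0} = 1
So g(13) = 1.
By the Sprague-Grundy theorem, the Grundy value of a sum of independent games is the XOR of the component values.
Combined value = 3 XOR 1 XOR 1 = 3.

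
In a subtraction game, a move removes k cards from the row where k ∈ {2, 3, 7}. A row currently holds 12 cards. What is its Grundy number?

1

Compute g(0), g(1), … for moves {2, 3, 7}:
g(0) = mex{} = 0
g(1) = mex{} = 0
g(2) = mex{0} = 1
g(3) = mex{0} = 1
g(4) = mex{0,1} = 2
g(5) = mex{1} = 0
g(6) = mex{1,2} = 0
g(7) = mex{0,2} = 1
g(8) = mex{0} = 1
g(9) = mex{0,1} = 2
g(10) = mex{1} = 0
g(11) = mex{1,2} = 0
g(12) = mex{0,2} = 1
So g(12) = 1.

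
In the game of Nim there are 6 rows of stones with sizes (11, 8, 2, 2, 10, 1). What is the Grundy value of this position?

8

Nim-sum: 11 XOR 8 XOR 2 XOR 2 XOR 10 XOR 1 = 8.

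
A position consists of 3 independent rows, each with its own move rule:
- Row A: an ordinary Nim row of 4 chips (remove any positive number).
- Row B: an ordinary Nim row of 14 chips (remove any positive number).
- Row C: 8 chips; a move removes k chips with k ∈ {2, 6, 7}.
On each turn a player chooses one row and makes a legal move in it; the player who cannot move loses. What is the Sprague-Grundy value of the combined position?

8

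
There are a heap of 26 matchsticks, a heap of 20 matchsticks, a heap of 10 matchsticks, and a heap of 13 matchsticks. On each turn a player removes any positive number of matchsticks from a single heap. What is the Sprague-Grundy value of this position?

Nim-sum: 26 ⊕ 20 ⊕ 10 ⊕ 13 = 9.

9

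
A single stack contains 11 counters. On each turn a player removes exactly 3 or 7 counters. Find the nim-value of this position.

0

Build the Grundy sequence with g(k) = mex{g(k−s) : s ∈ {3, 7}, s ≤ k}:
g(0) = mex{} = 0
g(1) = mex{} = 0
g(2) = mex{} = 0
g(3) = mex{0} = 1
g(4) = mex{0} = 1
g(5) = mex{0} = 1
g(6) = mex{1} = 0
g(7) = mex{0,1} = 2
g(8) = mex{0,1} = 2
g(9) = mex{0} = 1
g(10) = mex{1,2} = 0
g(11) = mex{1,2} = 0
So g(11) = 0.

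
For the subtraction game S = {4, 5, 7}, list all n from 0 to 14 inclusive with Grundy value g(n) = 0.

0, 1, 2, 3, 11, 12, 13, 14

Build the Grundy sequence with g(k) = mex{g(k−s) : s ∈ {4, 5, 7}, s ≤ k}:
g(0) = mex{} = 0
g(1) = mex{} = 0
g(2) = mex{} = 0
g(3) = mex{} = 0
g(4) = mex{0} = 1
g(5) = mex{0} = 1
g(6) = mex{0} = 1
g(7) = mex{0} = 1
g(8) = mex{0,1} = 2
g(9) = mex{0,1} = 2
g(10) = mex{0,1} = 2
g(11) = mex{1} = 0
g(12) = mex{1,2} = 0
g(13) = mex{1,2} = 0
g(14) = mex{1,2} = 0
The P-positions (g = 0) in 0..14 are 0, 1, 2, 3, 11, 12, 13, 14.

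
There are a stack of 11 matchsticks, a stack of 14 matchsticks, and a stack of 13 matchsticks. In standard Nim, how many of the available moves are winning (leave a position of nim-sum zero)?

3

Compute the nim-sum pairwise:
11 ⊕ 14 = 5
5 ⊕ 13 = 8
The overall nim-sum is X = 8. A stack of size p has a winning move iff p XOR X < p (reduce it to p XOR X).
  11: 11 XOR 8 = 3 < 11 — winning move (to 3).
  14: 14 XOR 8 = 6 < 14 — winning move (to 6).
  13: 13 XOR 8 = 5 < 13 — winning move (to 5).
That gives 3 winning moves.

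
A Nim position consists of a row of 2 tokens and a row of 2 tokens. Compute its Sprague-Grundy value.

0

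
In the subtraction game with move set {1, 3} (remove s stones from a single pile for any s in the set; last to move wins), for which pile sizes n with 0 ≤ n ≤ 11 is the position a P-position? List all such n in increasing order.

Grundy values for subtraction set {1, 3}:
g(0) = mex{} = 0
g(1) = mex{0} = 1
g(2) = mex{1} = 0
g(3) = mex{0} = 1
g(4) = mex{1} = 0
g(5) = mex{0} = 1
g(6) = mex{1} = 0
g(7) = mex{0} = 1
g(8) = mex{1} = 0
g(9) = mex{0} = 1
g(10) = mex{1} = 0
g(11) = mex{0} = 1
The P-positions (g = 0) in 0..11 are 0, 2, 4, 6, 8, 10.

0, 2, 4, 6, 8, 10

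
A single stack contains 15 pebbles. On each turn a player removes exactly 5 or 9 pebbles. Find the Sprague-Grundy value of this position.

0

Build the Grundy sequence with g(k) = mex{g(k−s) : s ∈ {5, 9}, s ≤ k}:
k:     0  1  2  3  4  5  6  7  8  9 10 11 12 13 14 15
g(k):  0  0  0  0  0  1  1  1  1  1  2  2  2  2  0  0
So g(15) = 0.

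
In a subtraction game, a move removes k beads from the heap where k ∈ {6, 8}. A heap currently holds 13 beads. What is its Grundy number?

2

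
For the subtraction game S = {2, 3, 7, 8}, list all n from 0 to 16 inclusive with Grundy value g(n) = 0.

0, 1, 5, 6, 10, 11, 15, 16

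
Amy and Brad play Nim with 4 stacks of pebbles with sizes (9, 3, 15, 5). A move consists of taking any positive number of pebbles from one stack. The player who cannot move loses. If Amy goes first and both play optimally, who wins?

Brad wins

Write each in binary and XOR column by column:
  1001  (9)
  0011  (3)
  1111  (15)
  0101  (5)
  ----
  0000  (0)
The nim-sum is 0, so this is a P-position: the player to move is in a losing position under optimal play; Amy is about to move from it and so loses — Brad wins.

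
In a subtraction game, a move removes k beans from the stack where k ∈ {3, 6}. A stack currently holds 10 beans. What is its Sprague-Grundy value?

Compute g(0), g(1), … for moves {3, 6}:
k:     0  1  2  3  4  5  6  7  8  9 10
g(k):  0  0  0  1  1  1  2  2  2  0  0
So g(10) = 0.

0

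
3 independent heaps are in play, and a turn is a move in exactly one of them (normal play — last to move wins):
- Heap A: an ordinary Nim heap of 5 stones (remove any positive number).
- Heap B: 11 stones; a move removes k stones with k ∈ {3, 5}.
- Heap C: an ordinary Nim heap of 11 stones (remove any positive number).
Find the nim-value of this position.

Heap A is a plain Nim heap of size 5, so its Grundy value is 5.
For heap B, compute g(0), g(1), … with moves {3, 5}:
g(0) = mex{} = 0
g(1) = mex{} = 0
g(2) = mex{} = 0
g(3) = mex{0} = 1
g(4) = mex{0} = 1
g(5) = mex{0} = 1
g(6) = mex{0,1} = 2
g(7) = mex{0,1} = 2
g(8) = mex{1} = 0
g(9) = mex{1,2} = 0
g(10) = mex{1,2} = 0
g(11) = mex{0,2} = 1
So g(11) = 1.
Heap C is a plain Nim heap of size 11, so its Grundy value is 11.
By the Sprague-Grundy theorem, the Grundy value of a sum of independent games is the XOR of the component values.
Combined value = 5 ⊕ 1 ⊕ 11 = 15.

15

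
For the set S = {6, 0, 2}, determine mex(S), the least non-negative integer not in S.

0 is in the set but 1 is not, so the mex is 1.

1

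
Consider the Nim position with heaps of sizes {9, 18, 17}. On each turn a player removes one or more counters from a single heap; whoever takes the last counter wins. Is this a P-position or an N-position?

N-position

Compute the nim-sum pairwise:
9 ^ 18 = 27
27 ^ 17 = 10
The nim-sum is 10 ≠ 0, so this is an N-position: the player to move can win.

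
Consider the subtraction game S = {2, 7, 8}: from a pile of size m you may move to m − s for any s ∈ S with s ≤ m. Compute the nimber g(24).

0

Compute g(0), g(1), … for moves {2, 7, 8}:
k:     0  1  2  3  4  5  6  7  8  9 10 11 12 13 14 15 16 17 18 19 20 21 22 23 24
g(k):  0  0  1  1  0  0  1  1  2  2  0  3  1  2  0  0  1  1  2  0  0  1  1  2  0
So g(24) = 0.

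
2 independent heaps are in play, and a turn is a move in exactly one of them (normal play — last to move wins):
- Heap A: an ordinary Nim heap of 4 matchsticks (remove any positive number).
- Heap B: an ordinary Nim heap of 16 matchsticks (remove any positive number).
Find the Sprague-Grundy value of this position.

20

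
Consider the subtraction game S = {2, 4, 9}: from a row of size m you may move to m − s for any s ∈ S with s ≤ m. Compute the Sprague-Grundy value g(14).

1

Build the Grundy sequence with g(k) = mex{g(k−s) : s ∈ {2, 4, 9}, s ≤ k}:
g(0) = mex{} = 0
g(1) = mex{} = 0
g(2) = mex{0} = 1
g(3) = mex{0} = 1
g(4) = mex{0,1} = 2
g(5) = mex{0,1} = 2
g(6) = mex{1,2} = 0
g(7) = mex{1,2} = 0
g(8) = mex{0,2} = 1
g(9) = mex{0,2} = 1
g(10) = mex{0,1} = 2
g(11) = mex{0,1} = 2
g(12) = mex{1,2} = 0
g(13) = mex{1,2} = 0
g(14) = mex{0,2} = 1
So g(14) = 1.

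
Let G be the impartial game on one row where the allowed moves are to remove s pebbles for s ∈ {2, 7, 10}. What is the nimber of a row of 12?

2

Build the Grundy sequence with g(k) = mex{g(k−s) : s ∈ {2, 7, 10}, s ≤ k}:
g(0) = mex{} = 0
g(1) = mex{} = 0
g(2) = mex{0} = 1
g(3) = mex{0} = 1
g(4) = mex{1} = 0
g(5) = mex{1} = 0
g(6) = mex{0} = 1
g(7) = mex{0} = 1
g(8) = mex{0,1} = 2
g(9) = mex{1} = 0
g(10) = mex{0,1,2} = 3
g(11) = mex{0} = 1
g(12) = mex{0,1,3} = 2
So g(12) = 2.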